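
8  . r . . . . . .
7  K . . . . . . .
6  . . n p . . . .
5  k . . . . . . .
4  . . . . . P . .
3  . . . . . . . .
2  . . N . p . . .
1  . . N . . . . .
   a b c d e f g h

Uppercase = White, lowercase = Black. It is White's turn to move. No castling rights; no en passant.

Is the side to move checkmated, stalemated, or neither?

checkmate

White to move; white king on a7.
In check: yes, from the black knight on c6.
King squares — a6: attacked by Ka5; b6: attacked by Ka5; b7: attacked by Rb8; a8: attacked by Rb8; b8: attacked by Nc6.
Legal moves for White: none.
In check with no legal moves → checkmate.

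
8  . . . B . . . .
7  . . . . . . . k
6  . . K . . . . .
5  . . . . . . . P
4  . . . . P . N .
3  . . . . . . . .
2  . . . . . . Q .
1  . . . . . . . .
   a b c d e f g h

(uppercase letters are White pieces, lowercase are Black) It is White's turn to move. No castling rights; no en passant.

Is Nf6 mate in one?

After Nf6: black king on h7; in check: yes, from the white knight on f6.
Black has 2 legal replies: Kh8, Kh6.
In check but a legal move exists → not checkmate.

no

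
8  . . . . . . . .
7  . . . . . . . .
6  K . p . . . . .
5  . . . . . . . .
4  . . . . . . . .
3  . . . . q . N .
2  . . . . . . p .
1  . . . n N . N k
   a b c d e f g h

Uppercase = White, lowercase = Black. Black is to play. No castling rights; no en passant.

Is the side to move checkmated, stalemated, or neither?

Black to move; black king on h1.
In check: yes, from the white knight on g3.
King squares — g1: available; g2: own pawn; h2: available.
Legal moves for Black: Kh2, Kxg1, Qxg3.
Black is in check but has 3 legal moves → neither.

neither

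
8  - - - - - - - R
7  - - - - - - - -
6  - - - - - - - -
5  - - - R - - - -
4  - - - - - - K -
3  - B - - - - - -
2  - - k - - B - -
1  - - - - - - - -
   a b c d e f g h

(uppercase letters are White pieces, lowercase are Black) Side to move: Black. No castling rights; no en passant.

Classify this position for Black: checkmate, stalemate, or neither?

Black to move; black king on c2.
In check: yes, from the white bishop on b3.
Legal moves for Black: Kc3, Kxb3, Kb2, Kc1, Kb1.
Black is in check but has 5 legal moves → neither.

neither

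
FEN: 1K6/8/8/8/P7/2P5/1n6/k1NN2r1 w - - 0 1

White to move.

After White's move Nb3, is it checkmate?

After Nb3: black king on a1; in check: yes, from the white knight on b3.
Black has 2 legal replies: Ka2, Kb1.
In check but a legal move exists → not checkmate.

no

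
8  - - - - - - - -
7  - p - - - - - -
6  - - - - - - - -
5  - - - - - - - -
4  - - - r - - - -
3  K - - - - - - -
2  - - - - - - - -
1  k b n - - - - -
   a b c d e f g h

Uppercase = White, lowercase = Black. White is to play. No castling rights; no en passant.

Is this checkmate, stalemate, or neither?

White to move; white king on a3.
In check: no.
King squares — a2: attacked by Ka1; b2: attacked by Ka1; b3: attacked by Nc1; a4: attacked by Rd4; b4: attacked by Rd4.
Legal moves for White: none.
Not in check and no legal moves → stalemate.

stalemate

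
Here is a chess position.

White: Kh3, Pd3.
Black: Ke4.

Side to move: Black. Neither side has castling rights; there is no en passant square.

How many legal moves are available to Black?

8

Black to move; king on e4.
In check: yes, from the white pawn on d3.
Legal moves: Kf5, Ke5, Kd5, Kf4, Kd4, Kf3, Ke3, Kxd3.
Count: 8.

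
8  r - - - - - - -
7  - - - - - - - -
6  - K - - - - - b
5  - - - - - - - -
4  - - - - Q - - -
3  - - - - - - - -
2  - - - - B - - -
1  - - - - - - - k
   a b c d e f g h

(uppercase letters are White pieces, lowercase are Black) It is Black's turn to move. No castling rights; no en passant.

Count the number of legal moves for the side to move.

Black to move; king on h1.
In check: yes, from the white queen on e4.
Legal moves: Kh2, Kg1.
Count: 2.

2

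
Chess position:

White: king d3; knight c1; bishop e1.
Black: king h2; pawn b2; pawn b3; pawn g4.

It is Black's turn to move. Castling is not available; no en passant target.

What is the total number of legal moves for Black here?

Black to move; king on h2.
In check: no.
Legal moves: Kh3, Kg2, Kh1, Kg1, bxc1=Q, bxc1=R, bxc1=B, bxc1=N+, g3, b1=Q+, b1=R, b1=B+, b1=N.
Count: 13.

13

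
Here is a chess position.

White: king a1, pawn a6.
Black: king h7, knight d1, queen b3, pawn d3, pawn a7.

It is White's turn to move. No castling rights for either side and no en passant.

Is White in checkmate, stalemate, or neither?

stalemate

White to move; white king on a1.
In check: no.
King squares — b1: attacked by Qb3; a2: attacked by Qb3; b2: attacked by Nd1.
Legal moves for White: none.
Not in check and no legal moves → stalemate.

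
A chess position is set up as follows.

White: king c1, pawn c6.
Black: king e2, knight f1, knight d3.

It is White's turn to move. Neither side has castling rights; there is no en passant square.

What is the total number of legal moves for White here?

2

White to move; king on c1.
In check: yes, from the black knight on d3.
Legal moves: Kc2, Kb1.
Count: 2.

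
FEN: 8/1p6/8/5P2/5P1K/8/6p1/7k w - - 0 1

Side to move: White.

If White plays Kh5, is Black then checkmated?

no

After Kh5: black king on h1; in check: no.
Black is not in check, so this cannot be checkmate.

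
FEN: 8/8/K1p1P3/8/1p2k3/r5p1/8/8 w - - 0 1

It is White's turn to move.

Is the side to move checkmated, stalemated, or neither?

neither

White to move; white king on a6.
In check: yes, from the black rook on a3.
Legal moves for White: Kb7, Kb6.
White is in check but has 2 legal moves → neither.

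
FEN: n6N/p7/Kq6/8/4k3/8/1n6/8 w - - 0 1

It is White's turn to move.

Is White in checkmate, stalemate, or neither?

checkmate

White to move; white king on a6.
In check: yes, from the black queen on b6.
King squares — a5: attacked by Qb6; b5: attacked by Qb6; b6: attacked by Pa7; a7: attacked by Qb6; b7: attacked by Qb6.
Legal moves for White: none.
In check with no legal moves → checkmate.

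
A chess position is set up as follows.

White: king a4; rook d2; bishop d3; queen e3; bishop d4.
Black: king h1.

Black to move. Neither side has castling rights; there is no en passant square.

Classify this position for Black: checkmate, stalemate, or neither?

Black to move; black king on h1.
In check: no.
King squares — g1: attacked by Qe3; g2: attacked by Rd2; h2: attacked by Rd2.
Legal moves for Black: none.
Not in check and no legal moves → stalemate.

stalemate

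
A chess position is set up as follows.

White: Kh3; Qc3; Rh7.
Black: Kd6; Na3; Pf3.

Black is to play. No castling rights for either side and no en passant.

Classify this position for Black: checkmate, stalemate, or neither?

neither

Black to move; black king on d6.
In check: no.
Legal moves for Black: Ke6, Kd5, Nb5, Nc4, Nc2, Nb1, f2.
Black has 7 legal moves and is not in check → neither.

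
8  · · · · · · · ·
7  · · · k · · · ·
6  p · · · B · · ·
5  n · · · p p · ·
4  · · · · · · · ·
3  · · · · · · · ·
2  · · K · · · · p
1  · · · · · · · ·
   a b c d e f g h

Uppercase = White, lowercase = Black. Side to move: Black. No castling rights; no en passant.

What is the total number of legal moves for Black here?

7

Black to move; king on d7.
In check: yes, from the white bishop on e6.
Legal moves: Ke8, Kd8, Ke7, Kc7, Kxe6, Kd6, Kc6.
Count: 7.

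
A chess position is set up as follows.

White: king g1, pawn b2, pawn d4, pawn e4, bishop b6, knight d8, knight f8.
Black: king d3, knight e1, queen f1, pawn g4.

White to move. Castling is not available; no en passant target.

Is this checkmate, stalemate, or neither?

neither

White to move; white king on g1.
In check: yes, from the black queen on f1.
Legal moves for White: Kh2, Kxf1.
White is in check but has 2 legal moves → neither.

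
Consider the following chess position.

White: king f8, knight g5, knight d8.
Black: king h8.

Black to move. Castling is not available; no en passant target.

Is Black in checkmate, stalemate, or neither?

Black to move; black king on h8.
In check: no.
King squares — g7: attacked by Kf8; h7: attacked by Ng5; g8: attacked by Kf8.
Legal moves for Black: none.
Not in check and no legal moves → stalemate.

stalemate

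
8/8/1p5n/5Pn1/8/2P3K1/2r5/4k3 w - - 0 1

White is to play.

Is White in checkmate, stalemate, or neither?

White to move; white king on g3.
In check: no.
Legal moves for White: Kh4, Kf4, f6, c4.
White has 4 legal moves and is not in check → neither.

neither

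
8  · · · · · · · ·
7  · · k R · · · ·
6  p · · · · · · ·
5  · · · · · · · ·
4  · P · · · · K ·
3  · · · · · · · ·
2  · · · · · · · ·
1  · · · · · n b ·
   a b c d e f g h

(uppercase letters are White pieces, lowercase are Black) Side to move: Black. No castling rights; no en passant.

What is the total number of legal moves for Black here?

Black to move; king on c7.
In check: yes, from the white rook on d7.
Legal moves: Kc8, Kb8, Kxd7, Kc6, Kb6.
Count: 5.

5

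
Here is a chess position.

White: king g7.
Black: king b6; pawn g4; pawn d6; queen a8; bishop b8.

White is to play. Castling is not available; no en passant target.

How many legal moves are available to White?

White to move; king on g7.
In check: no.
Legal moves: Kh8, Kg8, Kf8, Kh7, Kf7, Kh6, Kg6, Kf6.
Count: 8.

8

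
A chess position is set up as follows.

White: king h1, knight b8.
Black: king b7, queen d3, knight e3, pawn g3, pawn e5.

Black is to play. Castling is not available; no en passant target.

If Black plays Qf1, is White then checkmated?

yes

After Qf1: white king on h1; in check: yes, from the black queen on f1.
King squares — g1: attacked by Qf1; g2: attacked by Qf1; h2: attacked by Pg3.
White has no legal moves → checkmate.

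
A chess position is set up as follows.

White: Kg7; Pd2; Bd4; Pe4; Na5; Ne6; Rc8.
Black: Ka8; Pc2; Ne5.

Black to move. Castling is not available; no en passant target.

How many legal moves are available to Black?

0

Black to move; king on a8.
In check: yes, from the white rook on c8.
Legal moves: none.
Count: 0.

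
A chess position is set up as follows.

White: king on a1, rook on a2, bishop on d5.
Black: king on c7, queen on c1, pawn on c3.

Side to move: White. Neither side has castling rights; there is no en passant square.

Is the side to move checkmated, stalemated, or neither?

checkmate

White to move; white king on a1.
In check: yes, from the black queen on c1.
King squares — b1: attacked by Qc1; a2: own rook; b2: attacked by Qc1.
Legal moves for White: none.
In check with no legal moves → checkmate.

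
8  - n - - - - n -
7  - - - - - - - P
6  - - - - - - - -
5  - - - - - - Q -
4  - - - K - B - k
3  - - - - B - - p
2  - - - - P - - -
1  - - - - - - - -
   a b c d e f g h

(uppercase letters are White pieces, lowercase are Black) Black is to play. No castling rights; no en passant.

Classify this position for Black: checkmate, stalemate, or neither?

Black to move; black king on h4.
In check: yes, from the white queen on g5.
King squares — g3: attacked by Bf4; h3: own pawn; g4: attacked by Qg5; g5: attacked by Bf4; h5: attacked by Qg5.
Legal moves for Black: none.
In check with no legal moves → checkmate.

checkmate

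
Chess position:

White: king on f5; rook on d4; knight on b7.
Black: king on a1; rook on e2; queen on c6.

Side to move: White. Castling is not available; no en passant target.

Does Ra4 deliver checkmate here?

After Ra4: black king on a1; in check: yes, from the white rook on a4.
Black has 4 legal replies: Kb2, Kb1, Qxa4, Ra2.
In check but a legal move exists → not checkmate.

no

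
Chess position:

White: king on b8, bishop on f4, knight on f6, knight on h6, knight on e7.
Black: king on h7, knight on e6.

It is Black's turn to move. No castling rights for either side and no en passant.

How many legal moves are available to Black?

Black to move; king on h7.
In check: yes, from the white knight on f6.
Legal moves: Kh8, Kg7.
Count: 2.

2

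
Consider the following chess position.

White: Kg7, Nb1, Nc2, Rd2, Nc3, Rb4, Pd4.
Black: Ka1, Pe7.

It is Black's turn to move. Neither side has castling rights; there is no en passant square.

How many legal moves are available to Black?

Black to move; king on a1.
In check: yes, from the white knight on c2.
Legal moves: none.
Count: 0.

0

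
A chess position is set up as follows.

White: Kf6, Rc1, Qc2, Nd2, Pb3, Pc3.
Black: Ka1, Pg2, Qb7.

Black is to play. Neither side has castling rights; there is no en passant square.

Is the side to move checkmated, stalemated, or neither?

checkmate

Black to move; black king on a1.
In check: yes, from the white rook on c1.
King squares — b1: attacked by Rc1; a2: attacked by Qc2; b2: attacked by Qc2.
Legal moves for Black: none.
In check with no legal moves → checkmate.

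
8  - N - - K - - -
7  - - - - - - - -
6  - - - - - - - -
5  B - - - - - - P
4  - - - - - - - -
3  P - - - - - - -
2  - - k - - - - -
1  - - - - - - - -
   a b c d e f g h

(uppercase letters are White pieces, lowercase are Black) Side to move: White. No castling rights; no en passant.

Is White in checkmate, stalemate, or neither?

White to move; white king on e8.
In check: no.
Legal moves for White: Kf8, Kd8, Kf7, Ke7, Kd7, Nd7, Nc6, Na6, Bd8, Bc7, Bb6, Bb4, Bc3, Bd2, Be1, h6, a4.
White has 17 legal moves and is not in check → neither.

neither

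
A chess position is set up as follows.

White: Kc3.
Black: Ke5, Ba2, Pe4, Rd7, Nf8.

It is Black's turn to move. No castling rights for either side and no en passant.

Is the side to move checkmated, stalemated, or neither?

neither

Black to move; black king on e5.
In check: no.
Legal moves for Black include: Nh7, Ng6, Ne6, Rd8, Rh7, Rg7, Rf7, Re7, Rc7+, Rb7, Ra7, Rd6, Rd5, Rd4, Rd3+, Rd2, Rd1, Kf6, ... (list truncated; more exist).
Black has legal moves and is not in check → neither.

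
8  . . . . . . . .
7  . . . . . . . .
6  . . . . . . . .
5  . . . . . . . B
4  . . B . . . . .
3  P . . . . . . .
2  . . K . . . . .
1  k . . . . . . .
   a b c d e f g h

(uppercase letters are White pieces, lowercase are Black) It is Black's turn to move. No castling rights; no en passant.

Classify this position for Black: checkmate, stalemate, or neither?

Black to move; black king on a1.
In check: no.
King squares — b1: attacked by Kc2; a2: attacked by Bc4; b2: attacked by Kc2.
Legal moves for Black: none.
Not in check and no legal moves → stalemate.

stalemate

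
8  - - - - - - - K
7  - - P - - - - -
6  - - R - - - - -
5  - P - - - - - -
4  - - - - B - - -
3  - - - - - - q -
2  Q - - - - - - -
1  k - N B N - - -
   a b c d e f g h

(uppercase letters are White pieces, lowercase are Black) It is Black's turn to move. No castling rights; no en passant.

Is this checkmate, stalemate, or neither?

Black to move; black king on a1.
In check: yes, from the white queen on a2.
King squares — b1: attacked by Qa2; a2: attacked by Nc1; b2: attacked by Qa2.
Legal moves for Black: none.
In check with no legal moves → checkmate.

checkmate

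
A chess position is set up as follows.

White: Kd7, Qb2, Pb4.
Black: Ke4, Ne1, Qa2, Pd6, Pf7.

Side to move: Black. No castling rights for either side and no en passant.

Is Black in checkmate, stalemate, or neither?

neither

Black to move; black king on e4.
In check: no.
Legal moves for Black include: Kf5, Kd5, Kf4, Kf3, Ke3, Kd3, Qa8, Qa7+, Qe6+, Qa6, Qd5, Qa5, Qc4, Qa4+, Qb3, Qa3, Qxb2, Qb1, ... (list truncated; more exist).
Black has legal moves and is not in check → neither.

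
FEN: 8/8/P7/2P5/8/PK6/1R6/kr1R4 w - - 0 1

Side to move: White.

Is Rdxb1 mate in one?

After Rdxb1: black king on a1; in check: yes, from the white rook on b1.
King squares — b1: attacked by Rb2; a2: attacked by Rb2; b2: attacked by Rb1.
Black has no legal moves → checkmate.

yes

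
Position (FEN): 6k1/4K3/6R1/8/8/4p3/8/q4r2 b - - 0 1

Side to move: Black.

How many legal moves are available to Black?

3

Black to move; king on g8.
In check: yes, from the white rook on g6.
Legal moves: Kh8, Kh7, Qg7+.
Count: 3.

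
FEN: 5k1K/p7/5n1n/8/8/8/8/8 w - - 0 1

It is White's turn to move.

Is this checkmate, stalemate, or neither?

White to move; white king on h8.
In check: no.
King squares — g7: attacked by Kf8; h7: attacked by Nf6; g8: attacked by Nf6.
Legal moves for White: none.
Not in check and no legal moves → stalemate.

stalemate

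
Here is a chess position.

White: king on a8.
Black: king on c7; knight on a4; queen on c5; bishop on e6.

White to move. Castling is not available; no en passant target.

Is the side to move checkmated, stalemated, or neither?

White to move; white king on a8.
In check: no.
King squares — a7: attacked by Qc5; b7: attacked by Kc7; b8: attacked by Kc7.
Legal moves for White: none.
Not in check and no legal moves → stalemate.

stalemate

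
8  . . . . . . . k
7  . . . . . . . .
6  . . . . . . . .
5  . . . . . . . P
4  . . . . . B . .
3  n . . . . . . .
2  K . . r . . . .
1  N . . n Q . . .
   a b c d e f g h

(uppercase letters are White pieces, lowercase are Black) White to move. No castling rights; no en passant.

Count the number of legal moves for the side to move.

White to move; king on a2.
In check: yes, from the black rook on d2.
Legal moves: Kb3, Kxa3, Bxd2, Qxd2, Nc2.
Count: 5.

5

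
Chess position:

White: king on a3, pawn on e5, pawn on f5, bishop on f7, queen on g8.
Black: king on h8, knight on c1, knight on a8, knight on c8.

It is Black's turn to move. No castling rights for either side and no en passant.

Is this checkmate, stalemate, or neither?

Black to move; black king on h8.
In check: yes, from the white queen on g8.
King squares — g7: attacked by Qg8; h7: attacked by Qg8; g8: attacked by Bf7.
Legal moves for Black: none.
In check with no legal moves → checkmate.

checkmate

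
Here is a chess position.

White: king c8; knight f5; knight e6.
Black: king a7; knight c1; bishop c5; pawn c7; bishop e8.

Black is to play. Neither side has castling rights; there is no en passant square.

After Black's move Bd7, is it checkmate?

no

After Bd7: white king on c8; in check: yes, from the black bishop on d7.
White has 3 legal replies: Kd8, Kxd7, Kxc7.
In check but a legal move exists → not checkmate.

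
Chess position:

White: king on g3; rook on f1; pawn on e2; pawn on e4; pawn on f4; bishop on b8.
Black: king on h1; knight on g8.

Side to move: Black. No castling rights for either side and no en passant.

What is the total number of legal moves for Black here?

0

Black to move; king on h1.
In check: yes, from the white rook on f1.
Legal moves: none.
Count: 0.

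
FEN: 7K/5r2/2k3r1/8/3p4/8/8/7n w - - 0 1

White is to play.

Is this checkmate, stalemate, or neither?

White to move; white king on h8.
In check: no.
King squares — g7: attacked by Rg6; h7: attacked by Rf7; g8: attacked by Rg6.
Legal moves for White: none.
Not in check and no legal moves → stalemate.

stalemate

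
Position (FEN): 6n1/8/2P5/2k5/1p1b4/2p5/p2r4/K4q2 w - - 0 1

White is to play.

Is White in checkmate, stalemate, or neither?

checkmate

White to move; white king on a1.
In check: yes, from the black queen on f1.
King squares — b1: attacked by Qf1; a2: attacked by Rd2; b2: attacked by Rd2.
Legal moves for White: none.
In check with no legal moves → checkmate.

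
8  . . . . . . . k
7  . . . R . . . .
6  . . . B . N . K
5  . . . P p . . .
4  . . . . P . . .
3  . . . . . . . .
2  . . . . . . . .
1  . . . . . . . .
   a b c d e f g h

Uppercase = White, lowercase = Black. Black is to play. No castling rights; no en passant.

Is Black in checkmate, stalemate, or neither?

stalemate

Black to move; black king on h8.
In check: no.
King squares — g7: attacked by Kh6; h7: attacked by Nf6; g8: attacked by Nf6.
Legal moves for Black: none.
Not in check and no legal moves → stalemate.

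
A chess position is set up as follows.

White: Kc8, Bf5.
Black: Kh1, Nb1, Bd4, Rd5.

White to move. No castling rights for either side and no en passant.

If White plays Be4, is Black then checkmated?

no

After Be4: black king on h1; in check: yes, from the white bishop on e4.
Black has 2 legal replies: Kh2, Kg1.
In check but a legal move exists → not checkmate.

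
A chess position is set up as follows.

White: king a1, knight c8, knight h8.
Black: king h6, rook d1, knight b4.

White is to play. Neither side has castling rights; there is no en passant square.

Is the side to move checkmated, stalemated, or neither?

neither

White to move; white king on a1.
In check: yes, from the black rook on d1.
King squares — b1: attacked by Rd1; a2: attacked by Nb4; b2: available.
Legal moves for White: Kb2.
White is in check but has 1 legal move → neither.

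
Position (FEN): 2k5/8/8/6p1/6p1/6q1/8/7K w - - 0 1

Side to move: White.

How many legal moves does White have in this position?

0

White to move; king on h1.
In check: no.
Legal moves: none.
Count: 0.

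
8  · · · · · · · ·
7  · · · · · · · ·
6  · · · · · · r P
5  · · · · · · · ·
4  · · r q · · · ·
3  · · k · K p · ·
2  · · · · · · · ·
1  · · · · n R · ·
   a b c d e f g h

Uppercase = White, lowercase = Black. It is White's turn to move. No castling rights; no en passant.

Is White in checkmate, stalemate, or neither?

checkmate

White to move; white king on e3.
In check: yes, from the black queen on d4.
King squares — d2: attacked by Kc3; e2: attacked by Pf3; f2: attacked by Qd4; d3: attacked by Ne1; f3: attacked by Ne1; d4: attacked by Kc3; e4: attacked by Qd4; f4: attacked by Qd4.
Legal moves for White: none.
In check with no legal moves → checkmate.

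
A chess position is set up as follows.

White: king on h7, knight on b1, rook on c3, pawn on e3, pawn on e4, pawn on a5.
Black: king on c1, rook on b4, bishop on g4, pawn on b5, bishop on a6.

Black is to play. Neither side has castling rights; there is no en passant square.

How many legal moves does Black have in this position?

Black to move; king on c1.
In check: yes, from the white rook on c3.
Legal moves: Kb2, Kd1, Kxb1.
Count: 3.

3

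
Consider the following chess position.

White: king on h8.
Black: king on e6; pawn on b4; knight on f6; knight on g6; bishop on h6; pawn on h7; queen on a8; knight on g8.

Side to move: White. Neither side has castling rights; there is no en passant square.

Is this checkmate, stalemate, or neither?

checkmate

White to move; white king on h8.
In check: yes, from the black knight on g6.
King squares — g7: attacked by Bh6; h7: attacked by Nf6; g8: attacked by Nf6.
Legal moves for White: none.
In check with no legal moves → checkmate.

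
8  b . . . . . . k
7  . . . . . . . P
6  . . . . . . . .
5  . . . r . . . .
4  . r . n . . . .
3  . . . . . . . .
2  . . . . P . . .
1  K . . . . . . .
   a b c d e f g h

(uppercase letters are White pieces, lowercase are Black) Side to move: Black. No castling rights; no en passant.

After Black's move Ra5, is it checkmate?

After Ra5: white king on a1; in check: yes, from the black rook on a5.
King squares — b1: attacked by Rb4; a2: attacked by Ra5; b2: attacked by Rb4.
White has no legal moves → checkmate.

yes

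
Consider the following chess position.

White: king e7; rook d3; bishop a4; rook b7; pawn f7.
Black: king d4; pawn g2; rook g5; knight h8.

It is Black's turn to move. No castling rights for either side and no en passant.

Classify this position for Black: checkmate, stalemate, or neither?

Black to move; black king on d4.
In check: yes, from the white rook on d3.
Legal moves for Black: Ke5, Kc5, Ke4, Kc4, Kxd3.
Black is in check but has 5 legal moves → neither.

neither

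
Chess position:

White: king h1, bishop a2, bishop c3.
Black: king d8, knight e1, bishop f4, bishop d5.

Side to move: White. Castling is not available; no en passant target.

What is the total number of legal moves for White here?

White to move; king on h1.
In check: yes, from the black bishop on d5.
Legal moves: Kg1, Bxd5.
Count: 2.

2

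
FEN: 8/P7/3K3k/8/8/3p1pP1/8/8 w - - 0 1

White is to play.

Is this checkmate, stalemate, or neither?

White to move; white king on d6.
In check: no.
Legal moves for White: Ke7, Kd7, Kc7, Ke6, Kc6, Ke5, Kd5, Kc5, a8=Q, a8=R, a8=B, a8=N, g4.
White has 13 legal moves and is not in check → neither.

neither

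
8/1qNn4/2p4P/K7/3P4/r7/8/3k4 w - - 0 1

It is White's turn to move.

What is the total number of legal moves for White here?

0

White to move; king on a5.
In check: yes, from the black rook on a3.
Legal moves: none.
Count: 0.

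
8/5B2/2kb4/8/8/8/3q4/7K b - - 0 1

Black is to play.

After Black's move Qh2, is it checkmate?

After Qh2: white king on h1; in check: yes, from the black queen on h2.
King squares — g1: attacked by Qh2; g2: attacked by Qh2; h2: attacked by Bd6.
White has no legal moves → checkmate.

yes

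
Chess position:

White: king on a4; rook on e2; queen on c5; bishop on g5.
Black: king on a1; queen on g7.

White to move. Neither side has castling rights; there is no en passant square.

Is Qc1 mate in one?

yes

After Qc1: black king on a1; in check: yes, from the white queen on c1.
King squares — b1: attacked by Qc1; a2: attacked by Re2; b2: attacked by Qc1.
Black has no legal moves → checkmate.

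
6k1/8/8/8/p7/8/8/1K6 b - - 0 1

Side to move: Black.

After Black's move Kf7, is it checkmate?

After Kf7: white king on b1; in check: no.
White is not in check, so this cannot be checkmate.

no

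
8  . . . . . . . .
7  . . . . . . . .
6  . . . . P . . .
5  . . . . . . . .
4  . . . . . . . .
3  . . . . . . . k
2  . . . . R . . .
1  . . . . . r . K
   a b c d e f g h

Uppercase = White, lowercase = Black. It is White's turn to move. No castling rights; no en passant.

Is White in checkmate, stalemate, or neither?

checkmate

White to move; white king on h1.
In check: yes, from the black rook on f1.
King squares — g1: attacked by Rf1; g2: attacked by Kh3; h2: attacked by Kh3.
Legal moves for White: none.
In check with no legal moves → checkmate.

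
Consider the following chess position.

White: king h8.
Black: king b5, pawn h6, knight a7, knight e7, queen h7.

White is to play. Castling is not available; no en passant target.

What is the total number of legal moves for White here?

1

White to move; king on h8.
In check: yes, from the black queen on h7.
Legal moves: Kxh7.
Count: 1.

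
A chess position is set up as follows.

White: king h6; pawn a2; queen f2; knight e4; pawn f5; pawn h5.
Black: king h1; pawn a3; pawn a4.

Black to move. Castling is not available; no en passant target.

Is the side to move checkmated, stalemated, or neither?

stalemate

Black to move; black king on h1.
In check: no.
King squares — g1: attacked by Qf2; g2: attacked by Qf2; h2: attacked by Qf2.
Legal moves for Black: none.
Not in check and no legal moves → stalemate.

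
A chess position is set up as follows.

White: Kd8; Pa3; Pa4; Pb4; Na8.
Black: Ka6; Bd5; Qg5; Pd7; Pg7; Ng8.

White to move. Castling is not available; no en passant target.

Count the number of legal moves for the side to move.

White to move; king on d8.
In check: yes, from the black queen on g5.
Legal moves: Ke8, Kc8, Kxd7, Kc7.
Count: 4.

4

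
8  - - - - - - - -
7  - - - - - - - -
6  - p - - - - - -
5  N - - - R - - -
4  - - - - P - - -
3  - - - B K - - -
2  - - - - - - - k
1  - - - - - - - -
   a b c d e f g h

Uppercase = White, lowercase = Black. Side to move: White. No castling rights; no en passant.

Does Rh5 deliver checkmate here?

no

After Rh5: black king on h2; in check: yes, from the white rook on h5.
Black has 3 legal replies: Kg3, Kg2, Kg1.
In check but a legal move exists → not checkmate.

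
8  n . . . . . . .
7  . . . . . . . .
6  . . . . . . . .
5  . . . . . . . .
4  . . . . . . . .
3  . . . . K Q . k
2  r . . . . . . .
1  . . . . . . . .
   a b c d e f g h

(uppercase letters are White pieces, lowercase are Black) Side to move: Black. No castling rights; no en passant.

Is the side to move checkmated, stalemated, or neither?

Black to move; black king on h3.
In check: yes, from the white queen on f3.
King squares — g2: attacked by Qf3; h2: available; g3: attacked by Qf3; g4: attacked by Qf3; h4: available.
Legal moves for Black: Kh4, Kh2.
Black is in check but has 2 legal moves → neither.

neither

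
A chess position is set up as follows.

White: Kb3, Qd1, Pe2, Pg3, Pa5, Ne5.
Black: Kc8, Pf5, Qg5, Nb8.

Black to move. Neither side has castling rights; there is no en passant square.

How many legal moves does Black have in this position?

Black to move; king on c8.
In check: no.
Legal moves: Kc7, Kb7, Nd7, Nc6, Na6, Qg8+, Qd8, Qg7, Qe7, Qh6, Qg6, Qf6, Qh5, Qh4, Qg4, Qf4, Qxg3+, Qe3+, Qd2, Qc1, f4.
Count: 21.

21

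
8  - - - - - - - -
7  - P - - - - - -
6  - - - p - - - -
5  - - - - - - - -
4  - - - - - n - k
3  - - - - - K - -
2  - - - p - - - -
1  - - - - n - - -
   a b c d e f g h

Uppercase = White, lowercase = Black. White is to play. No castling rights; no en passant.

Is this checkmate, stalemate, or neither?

White to move; white king on f3.
In check: yes, from the black knight on e1.
Legal moves for White: Kxf4, Ke4, Ke3, Kf2.
White is in check but has 4 legal moves → neither.

neither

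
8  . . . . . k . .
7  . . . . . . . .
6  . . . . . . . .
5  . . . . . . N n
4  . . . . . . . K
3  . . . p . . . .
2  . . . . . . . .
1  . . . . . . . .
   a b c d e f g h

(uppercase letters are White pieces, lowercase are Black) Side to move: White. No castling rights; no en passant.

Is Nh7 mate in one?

After Nh7: black king on f8; in check: yes, from the white knight on h7.
Black has 5 legal replies: Kg8, Ke8, Kg7, Kf7, Ke7.
In check but a legal move exists → not checkmate.

no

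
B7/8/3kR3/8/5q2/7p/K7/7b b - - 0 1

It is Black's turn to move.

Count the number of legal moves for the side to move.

4

Black to move; king on d6.
In check: yes, from the white rook on e6.
Legal moves: Kd7, Kc7, Kxe6, Kc5.
Count: 4.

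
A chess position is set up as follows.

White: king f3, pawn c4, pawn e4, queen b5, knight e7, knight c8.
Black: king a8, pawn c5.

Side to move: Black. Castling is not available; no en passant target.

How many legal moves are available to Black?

Black to move; king on a8.
In check: no.
Legal moves: none.
Count: 0.

0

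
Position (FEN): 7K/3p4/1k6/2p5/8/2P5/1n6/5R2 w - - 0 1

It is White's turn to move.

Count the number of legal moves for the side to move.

18

White to move; king on h8.
In check: no.
Legal moves: Kg8, Kh7, Kg7, Rf8, Rf7, Rf6+, Rf5, Rf4, Rf3, Rf2, Rh1, Rg1, Re1, Rd1, Rc1, Rb1, Ra1, c4.
Count: 18.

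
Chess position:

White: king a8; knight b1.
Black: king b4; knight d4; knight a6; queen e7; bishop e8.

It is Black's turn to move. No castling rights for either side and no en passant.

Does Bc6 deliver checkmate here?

yes

After Bc6: white king on a8; in check: yes, from the black bishop on c6.
King squares — a7: attacked by Qe7; b7: attacked by Bc6; b8: attacked by Na6.
White has no legal moves → checkmate.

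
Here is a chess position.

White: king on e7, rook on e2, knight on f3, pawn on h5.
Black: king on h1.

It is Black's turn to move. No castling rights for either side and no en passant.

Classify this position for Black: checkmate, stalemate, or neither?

Black to move; black king on h1.
In check: no.
King squares — g1: attacked by Nf3; g2: attacked by Re2; h2: attacked by Re2.
Legal moves for Black: none.
Not in check and no legal moves → stalemate.

stalemate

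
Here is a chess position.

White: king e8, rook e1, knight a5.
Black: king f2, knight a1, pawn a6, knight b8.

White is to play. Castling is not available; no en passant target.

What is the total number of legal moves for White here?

21

White to move; king on e8.
In check: no.
Legal moves: Kf8, Kd8, Kf7, Ke7, Nb7, Nc6, Nc4, Nb3, Re7, Re6, Re5, Re4, Re3, Re2+, Rh1, Rg1, Rf1+, Rd1, Rc1, Rb1, Rxa1.
Count: 21.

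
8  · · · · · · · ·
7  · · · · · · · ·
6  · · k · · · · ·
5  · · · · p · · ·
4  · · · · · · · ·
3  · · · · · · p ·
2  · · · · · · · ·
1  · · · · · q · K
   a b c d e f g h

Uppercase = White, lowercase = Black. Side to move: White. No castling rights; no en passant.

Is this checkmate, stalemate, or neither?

White to move; white king on h1.
In check: yes, from the black queen on f1.
King squares — g1: attacked by Qf1; g2: attacked by Qf1; h2: attacked by Pg3.
Legal moves for White: none.
In check with no legal moves → checkmate.

checkmate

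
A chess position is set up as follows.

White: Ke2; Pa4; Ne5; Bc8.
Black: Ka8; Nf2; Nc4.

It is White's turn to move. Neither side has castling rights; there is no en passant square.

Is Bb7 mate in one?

After Bb7: black king on a8; in check: yes, from the white bishop on b7.
Black has 3 legal replies: Kb8, Kxb7, Ka7.
In check but a legal move exists → not checkmate.

no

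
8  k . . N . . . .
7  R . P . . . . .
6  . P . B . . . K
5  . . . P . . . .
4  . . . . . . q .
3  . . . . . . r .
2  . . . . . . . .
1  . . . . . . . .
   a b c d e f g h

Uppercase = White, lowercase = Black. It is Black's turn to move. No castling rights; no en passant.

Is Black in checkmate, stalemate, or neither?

checkmate

Black to move; black king on a8.
In check: yes, from the white rook on a7.
King squares — a7: attacked by Pb6; b7: attacked by Ra7; b8: attacked by Pc7.
Legal moves for Black: none.
In check with no legal moves → checkmate.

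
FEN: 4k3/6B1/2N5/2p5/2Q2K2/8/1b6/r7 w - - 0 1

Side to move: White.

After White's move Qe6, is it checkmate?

yes

After Qe6: black king on e8; in check: yes, from the white queen on e6.
King squares — d7: attacked by Qe6; e7: attacked by Nc6; f7: attacked by Qe6; d8: attacked by Nc6; f8: attacked by Bg7.
Black has no legal moves → checkmate.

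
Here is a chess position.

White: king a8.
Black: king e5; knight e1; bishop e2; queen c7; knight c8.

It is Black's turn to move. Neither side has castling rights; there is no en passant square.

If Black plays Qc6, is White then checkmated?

After Qc6: white king on a8; in check: yes, from the black queen on c6.
White has 1 legal reply: Kb8.
In check but a legal move exists → not checkmate.

no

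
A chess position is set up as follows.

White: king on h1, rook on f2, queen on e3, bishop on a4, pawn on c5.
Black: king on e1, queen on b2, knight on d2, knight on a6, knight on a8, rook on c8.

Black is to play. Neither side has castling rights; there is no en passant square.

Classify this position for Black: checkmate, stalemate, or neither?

checkmate

Black to move; black king on e1.
In check: yes, from the white queen on e3.
King squares — d1: attacked by Ba4; f1: attacked by Rf2; d2: own knight; e2: attacked by Rf2; f2: attacked by Qe3.
Legal moves for Black: none.
In check with no legal moves → checkmate.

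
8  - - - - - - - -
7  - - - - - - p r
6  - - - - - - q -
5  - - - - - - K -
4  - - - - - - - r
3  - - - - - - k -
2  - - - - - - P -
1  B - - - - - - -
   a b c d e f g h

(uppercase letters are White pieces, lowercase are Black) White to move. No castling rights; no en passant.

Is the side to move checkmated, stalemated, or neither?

White to move; white king on g5.
In check: yes, from the black queen on g6.
Legal moves for White: Kxg6.
White is in check but has 1 legal move → neither.

neither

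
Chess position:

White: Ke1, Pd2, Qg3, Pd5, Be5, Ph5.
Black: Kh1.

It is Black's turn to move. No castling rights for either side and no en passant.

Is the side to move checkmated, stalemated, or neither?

Black to move; black king on h1.
In check: no.
King squares — g1: attacked by Qg3; g2: attacked by Qg3; h2: attacked by Qg3.
Legal moves for Black: none.
Not in check and no legal moves → stalemate.

stalemate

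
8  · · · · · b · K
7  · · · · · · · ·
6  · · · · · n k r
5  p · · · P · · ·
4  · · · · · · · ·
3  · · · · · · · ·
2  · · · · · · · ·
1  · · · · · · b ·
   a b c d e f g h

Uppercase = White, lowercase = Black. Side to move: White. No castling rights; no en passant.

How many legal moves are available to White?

White to move; king on h8.
In check: yes, from the black rook on h6.
Legal moves: none.
Count: 0.

0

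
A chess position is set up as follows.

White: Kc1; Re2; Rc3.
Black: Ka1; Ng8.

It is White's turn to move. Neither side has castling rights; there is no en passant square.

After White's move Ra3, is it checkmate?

yes

After Ra3: black king on a1; in check: yes, from the white rook on a3.
King squares — b1: attacked by Kc1; a2: attacked by Re2; b2: attacked by Kc1.
Black has no legal moves → checkmate.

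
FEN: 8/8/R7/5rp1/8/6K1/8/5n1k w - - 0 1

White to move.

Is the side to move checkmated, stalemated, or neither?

White to move; white king on g3.
In check: yes, from the black knight on f1.
Legal moves for White: Kg4, Kh3.
White is in check but has 2 legal moves → neither.

neither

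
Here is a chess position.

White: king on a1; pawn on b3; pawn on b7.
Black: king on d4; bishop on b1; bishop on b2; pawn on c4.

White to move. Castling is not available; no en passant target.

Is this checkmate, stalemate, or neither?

neither

White to move; white king on a1.
In check: yes, from the black bishop on b2.
King squares — b1: available; a2: attacked by Bb1; b2: available.
Legal moves for White: Kxb2, Kxb1.
White is in check but has 2 legal moves → neither.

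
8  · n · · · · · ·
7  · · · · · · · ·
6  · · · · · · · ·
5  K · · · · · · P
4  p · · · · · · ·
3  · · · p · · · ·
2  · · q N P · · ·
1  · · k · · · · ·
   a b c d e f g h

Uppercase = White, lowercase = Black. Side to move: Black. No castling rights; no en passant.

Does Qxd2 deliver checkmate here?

After Qxd2: white king on a5; in check: yes, from the black queen on d2.
White has 3 legal replies: Kb6, Kb5, Kxa4.
In check but a legal move exists → not checkmate.

no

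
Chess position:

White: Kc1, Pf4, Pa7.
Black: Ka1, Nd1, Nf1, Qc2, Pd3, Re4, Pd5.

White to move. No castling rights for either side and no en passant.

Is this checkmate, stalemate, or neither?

checkmate

White to move; white king on c1.
In check: yes, from the black queen on c2.
King squares — b1: attacked by Ka1; d1: attacked by Qc2; b2: attacked by Ka1; c2: attacked by Pd3; d2: attacked by Nf1.
Legal moves for White: none.
In check with no legal moves → checkmate.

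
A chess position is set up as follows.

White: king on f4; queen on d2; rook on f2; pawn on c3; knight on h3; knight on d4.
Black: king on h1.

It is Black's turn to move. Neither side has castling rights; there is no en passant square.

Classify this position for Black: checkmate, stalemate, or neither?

Black to move; black king on h1.
In check: no.
King squares — g1: attacked by Nh3; g2: attacked by Rf2; h2: attacked by Rf2.
Legal moves for Black: none.
Not in check and no legal moves → stalemate.

stalemate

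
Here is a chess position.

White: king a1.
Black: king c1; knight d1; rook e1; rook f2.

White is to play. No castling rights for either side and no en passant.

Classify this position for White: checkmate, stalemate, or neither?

stalemate

White to move; white king on a1.
In check: no.
King squares — b1: attacked by Kc1; a2: attacked by Rf2; b2: attacked by Kc1.
Legal moves for White: none.
Not in check and no legal moves → stalemate.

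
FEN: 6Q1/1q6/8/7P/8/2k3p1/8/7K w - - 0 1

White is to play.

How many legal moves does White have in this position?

White to move; king on h1.
In check: yes, from the black queen on b7.
Legal moves: Kg1, Qd5.
Count: 2.

2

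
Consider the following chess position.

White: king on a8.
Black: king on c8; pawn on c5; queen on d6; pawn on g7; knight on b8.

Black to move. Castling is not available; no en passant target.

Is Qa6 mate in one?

After Qa6: white king on a8; in check: yes, from the black queen on a6.
King squares — a7: attacked by Qa6; b7: attacked by Qa6; b8: attacked by Kc8.
White has no legal moves → checkmate.

yes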